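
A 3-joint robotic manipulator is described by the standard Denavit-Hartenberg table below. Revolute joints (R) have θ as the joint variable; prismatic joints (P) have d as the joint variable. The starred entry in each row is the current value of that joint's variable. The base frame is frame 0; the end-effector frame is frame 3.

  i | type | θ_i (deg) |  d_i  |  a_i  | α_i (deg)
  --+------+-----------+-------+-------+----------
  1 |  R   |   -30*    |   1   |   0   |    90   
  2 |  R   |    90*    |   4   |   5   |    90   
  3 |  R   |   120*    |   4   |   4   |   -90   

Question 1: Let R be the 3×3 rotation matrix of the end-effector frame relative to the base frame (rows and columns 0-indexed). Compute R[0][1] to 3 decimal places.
End-effector y-axis (col 1 of R) = (-0.8660,0.5000,0.0000)
R[0][1] = -0.8660

-0.866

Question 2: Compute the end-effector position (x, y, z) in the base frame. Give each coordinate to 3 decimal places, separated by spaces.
after link 1: o_1 = (0.0000, 0.0000, 1.0000)
after link 2: o_2 = (-2.0000, -3.4641, 6.0000)
after link 3: o_3 = (-0.2679, -8.4641, 4.0000)

-0.268 -8.464 4.000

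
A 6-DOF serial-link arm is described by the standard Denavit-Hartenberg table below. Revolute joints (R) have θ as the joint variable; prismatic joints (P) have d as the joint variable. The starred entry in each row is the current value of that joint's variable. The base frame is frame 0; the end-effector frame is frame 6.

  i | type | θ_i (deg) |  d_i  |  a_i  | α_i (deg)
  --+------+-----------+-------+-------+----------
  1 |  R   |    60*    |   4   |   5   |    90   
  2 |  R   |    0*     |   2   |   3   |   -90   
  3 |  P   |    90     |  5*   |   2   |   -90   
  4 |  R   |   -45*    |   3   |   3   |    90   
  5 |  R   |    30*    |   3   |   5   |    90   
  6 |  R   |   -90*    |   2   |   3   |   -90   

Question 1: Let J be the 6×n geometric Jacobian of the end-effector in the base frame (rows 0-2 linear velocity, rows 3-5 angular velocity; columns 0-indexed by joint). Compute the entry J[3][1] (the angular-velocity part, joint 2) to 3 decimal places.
0.866

axis z_1 = (0.8660,-0.5000,0.0000); lever o_n−o_1 = (-5.4851,2.2801,10.8903)
cross product → J_v[:, 1] = (-5.4451,-9.4313,-0.7679)
J_ω[:, 1] = z_1
entry J[3][1] = 0.8660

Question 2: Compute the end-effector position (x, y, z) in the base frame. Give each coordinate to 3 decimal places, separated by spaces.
after link 1: o_1 = (2.5000, 4.3301, 4.0000)
after link 2: o_2 = (5.7321, 5.9282, 4.0000)
after link 3: o_3 = (4.0000, 6.9282, 9.0000)
after link 4: o_4 = (0.6629, 5.3908, 11.1213)
after link 5: o_5 = (-1.4017, 3.6960, 16.3045)
after link 6: o_6 = (-2.9851, 6.6102, 14.8903)

-2.985 6.610 14.890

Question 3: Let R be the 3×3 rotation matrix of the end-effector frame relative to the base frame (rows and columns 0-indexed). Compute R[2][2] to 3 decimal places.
End-effector z-axis (col 2 of R) = (-0.7803,-0.1268,0.6124)
R[2][2] = 0.6124

0.612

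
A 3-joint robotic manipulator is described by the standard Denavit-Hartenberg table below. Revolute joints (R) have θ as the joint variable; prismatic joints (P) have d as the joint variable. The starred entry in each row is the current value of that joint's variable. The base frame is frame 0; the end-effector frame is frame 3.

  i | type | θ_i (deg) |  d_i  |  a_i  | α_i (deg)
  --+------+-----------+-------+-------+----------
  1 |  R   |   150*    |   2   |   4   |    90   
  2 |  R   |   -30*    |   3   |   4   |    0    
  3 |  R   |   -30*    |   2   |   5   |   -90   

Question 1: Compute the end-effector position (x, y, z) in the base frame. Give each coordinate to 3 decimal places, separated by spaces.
-6.129 9.312 -4.330

after link 1: o_1 = (-3.4641, 2.0000, 2.0000)
after link 2: o_2 = (-4.9641, 6.3301, 0.0000)
after link 3: o_3 = (-6.1292, 9.3122, -4.3301)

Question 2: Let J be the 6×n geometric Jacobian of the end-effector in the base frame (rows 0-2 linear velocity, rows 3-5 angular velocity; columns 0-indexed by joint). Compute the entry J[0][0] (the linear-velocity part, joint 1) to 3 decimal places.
axis z_0 = ẑ; lever o_n−o_0 = (-6.1292,9.3122,-4.3301)
cross product → J_v[:, 0] = (-9.3122,-6.1292,0.0000)
J_ω[:, 0] = z_0
entry J[0][0] = -9.3122

-9.312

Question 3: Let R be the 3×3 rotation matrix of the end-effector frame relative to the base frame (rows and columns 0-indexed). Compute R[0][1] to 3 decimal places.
-0.500

End-effector y-axis (col 1 of R) = (-0.5000,-0.8660,-0.0000)
R[0][1] = -0.5000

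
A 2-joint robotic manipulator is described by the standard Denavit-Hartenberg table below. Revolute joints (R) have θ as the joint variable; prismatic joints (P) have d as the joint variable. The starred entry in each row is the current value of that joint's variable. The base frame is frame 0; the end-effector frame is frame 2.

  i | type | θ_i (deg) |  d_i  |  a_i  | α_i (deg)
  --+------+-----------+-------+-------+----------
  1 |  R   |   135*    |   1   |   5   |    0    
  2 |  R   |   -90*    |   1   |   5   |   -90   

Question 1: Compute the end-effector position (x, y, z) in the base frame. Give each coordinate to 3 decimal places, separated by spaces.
after link 1: o_1 = (-3.5355, 3.5355, 1.0000)
after link 2: o_2 = (0.0000, 7.0711, 2.0000)

0.000 7.071 2.000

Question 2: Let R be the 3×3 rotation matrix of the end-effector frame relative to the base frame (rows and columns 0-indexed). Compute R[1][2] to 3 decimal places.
End-effector z-axis (col 2 of R) = (-0.7071,0.7071,0.0000)
R[1][2] = 0.7071

0.707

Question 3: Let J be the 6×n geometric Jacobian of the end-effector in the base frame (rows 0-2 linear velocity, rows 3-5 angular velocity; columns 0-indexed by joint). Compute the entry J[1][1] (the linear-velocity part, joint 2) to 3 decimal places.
3.536

axis z_1 = (0.0000,0.0000,1.0000); lever o_n−o_1 = (3.5355,3.5355,1.0000)
cross product → J_v[:, 1] = (-3.5355,3.5355,0.0000)
J_ω[:, 1] = z_1
entry J[1][1] = 3.5355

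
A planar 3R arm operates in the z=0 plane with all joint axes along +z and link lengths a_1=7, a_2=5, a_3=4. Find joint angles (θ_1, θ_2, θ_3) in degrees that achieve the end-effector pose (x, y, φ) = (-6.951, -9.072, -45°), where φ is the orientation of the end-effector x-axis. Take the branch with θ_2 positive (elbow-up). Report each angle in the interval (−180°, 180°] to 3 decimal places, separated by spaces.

wrist centre = target − a_3·(cos φ, sin φ) = (-9.7794, -6.2436)
cos θ_2 = (134.6194−7²−5²)/(2·7·5) = 0.8660; θ_2 = 30.0039° (elbow-up)
β = atan2(-6.2436,-9.7794) = -147.4442°; ψ = atan2(2.5003,11.3300) = 12.4446°
θ_1 = β − ψ = -159.8888°
θ_3 = φ − θ_1 − θ_2 = 84.8849° (wrapped to (-180°,180°])

-159.889 30.004 84.885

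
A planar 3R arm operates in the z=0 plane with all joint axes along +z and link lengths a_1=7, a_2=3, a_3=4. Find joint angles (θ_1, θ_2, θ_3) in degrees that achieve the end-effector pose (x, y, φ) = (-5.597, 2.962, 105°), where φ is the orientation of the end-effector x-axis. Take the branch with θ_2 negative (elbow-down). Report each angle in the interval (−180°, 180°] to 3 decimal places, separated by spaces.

-150.007 -150.012 45.019

wrist centre = target − a_3·(cos φ, sin φ) = (-4.5617, -0.9017)
cos θ_2 = (21.6224−7²−3²)/(2·7·3) = -0.8661; θ_2 = -150.0124° (elbow-down)
β = atan2(-0.9017,-4.5617) = -168.8186°; ψ = atan2(-1.4994,4.4016) = -18.8118°
θ_1 = β − ψ = -150.0068°
θ_3 = φ − θ_1 − θ_2 = 45.0192° (wrapped to (-180°,180°])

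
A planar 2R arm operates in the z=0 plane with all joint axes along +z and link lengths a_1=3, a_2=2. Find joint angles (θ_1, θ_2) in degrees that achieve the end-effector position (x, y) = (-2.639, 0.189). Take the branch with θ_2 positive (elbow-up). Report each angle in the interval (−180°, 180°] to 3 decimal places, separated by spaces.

135.010 120.000

cos θ_2 = (7.0000−3²−2²)/(2·3·2) = -0.5000; θ_2 = 119.9998° (elbow-up)
β = atan2(0.1890,-2.6390) = 175.9036°; ψ = atan2(1.7321,2.0000) = 40.8934°
θ_1 = β − ψ = 135.0102°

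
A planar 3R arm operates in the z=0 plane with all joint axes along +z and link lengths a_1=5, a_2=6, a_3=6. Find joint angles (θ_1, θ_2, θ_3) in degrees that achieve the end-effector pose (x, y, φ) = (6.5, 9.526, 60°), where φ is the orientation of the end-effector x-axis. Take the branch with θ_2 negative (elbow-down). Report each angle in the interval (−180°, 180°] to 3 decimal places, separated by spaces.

wrist centre = target − a_3·(cos φ, sin φ) = (3.5000, 4.3298)
cos θ_2 = (30.9976−5²−6²)/(2·5·6) = -0.5000; θ_2 = -120.0027° (elbow-down)
β = atan2(4.3298,3.5000) = 51.0499°; ψ = atan2(-5.1960,1.9998) = -68.9501°
θ_1 = β − ψ = 120.0000°
θ_3 = φ − θ_1 − θ_2 = 60.0027° (wrapped to (-180°,180°])

120.000 -120.003 60.003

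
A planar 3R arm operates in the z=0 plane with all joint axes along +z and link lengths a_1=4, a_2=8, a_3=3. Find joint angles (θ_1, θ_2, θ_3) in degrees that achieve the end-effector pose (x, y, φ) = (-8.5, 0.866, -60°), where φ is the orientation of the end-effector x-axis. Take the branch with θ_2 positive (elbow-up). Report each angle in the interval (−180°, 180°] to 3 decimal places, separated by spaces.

120.000 60.000 120.000

wrist centre = target − a_3·(cos φ, sin φ) = (-10.0000, 3.4641)
cos θ_2 = (111.9998−4²−8²)/(2·4·8) = 0.5000; θ_2 = 60.0002° (elbow-up)
β = atan2(3.4641,-10.0000) = 160.8935°; ψ = atan2(6.9282,8.0000) = 40.8935°
θ_1 = β − ψ = 120.0000°
θ_3 = φ − θ_1 − θ_2 = 119.9998° (wrapped to (-180°,180°])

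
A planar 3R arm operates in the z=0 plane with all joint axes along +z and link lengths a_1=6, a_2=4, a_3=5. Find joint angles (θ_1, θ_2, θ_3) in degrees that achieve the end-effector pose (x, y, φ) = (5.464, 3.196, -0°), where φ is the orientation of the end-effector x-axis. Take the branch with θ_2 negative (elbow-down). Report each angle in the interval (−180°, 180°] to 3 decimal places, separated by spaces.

wrist centre = target − a_3·(cos φ, sin φ) = (0.4640, 3.1960)
cos θ_2 = (10.4297−6²−4²)/(2·6·4) = -0.8660; θ_2 = -150.0026° (elbow-down)
β = atan2(3.1960,0.4640) = 81.7394°; ψ = atan2(-1.9998,2.5358) = -38.2608°
θ_1 = β − ψ = 120.0002°
θ_3 = φ − θ_1 − θ_2 = 30.0023° (wrapped to (-180°,180°])

120.000 -150.003 30.002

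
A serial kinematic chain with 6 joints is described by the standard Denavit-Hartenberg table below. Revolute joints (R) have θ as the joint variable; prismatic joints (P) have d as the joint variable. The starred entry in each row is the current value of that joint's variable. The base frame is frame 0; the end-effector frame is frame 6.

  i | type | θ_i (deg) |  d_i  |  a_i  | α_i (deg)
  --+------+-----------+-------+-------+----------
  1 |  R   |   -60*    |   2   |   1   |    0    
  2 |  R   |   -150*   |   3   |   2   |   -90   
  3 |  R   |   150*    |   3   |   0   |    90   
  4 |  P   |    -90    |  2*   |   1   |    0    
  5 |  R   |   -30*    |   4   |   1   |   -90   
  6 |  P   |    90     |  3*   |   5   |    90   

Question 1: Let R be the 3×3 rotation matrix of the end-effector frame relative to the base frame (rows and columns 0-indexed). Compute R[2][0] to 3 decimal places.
0.866

End-effector x-axis (col 0 of R) = (0.4330,-0.2500,0.8660)
R[2][0] = 0.8660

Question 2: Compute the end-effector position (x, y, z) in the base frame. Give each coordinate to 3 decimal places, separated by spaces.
after link 1: o_1 = (0.5000, -0.8660, 2.0000)
after link 2: o_2 = (-1.2321, 0.1340, 5.0000)
after link 3: o_3 = (-2.7321, -2.4641, 5.0000)
after link 4: o_4 = (-3.0981, -1.0981, 3.2679)
after link 5: o_5 = (-4.7721, 0.8684, 0.0538)
after link 6: o_6 = (0.0915, -0.2075, 3.0849)

0.092 -0.208 3.085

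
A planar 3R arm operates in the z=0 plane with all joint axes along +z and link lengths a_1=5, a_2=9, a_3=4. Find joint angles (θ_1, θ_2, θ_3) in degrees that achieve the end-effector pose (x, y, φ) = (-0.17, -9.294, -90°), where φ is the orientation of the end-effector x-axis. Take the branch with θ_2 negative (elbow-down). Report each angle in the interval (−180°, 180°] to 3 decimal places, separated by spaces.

wrist centre = target − a_3·(cos φ, sin φ) = (-0.1700, -5.2940)
cos θ_2 = (28.0553−5²−9²)/(2·5·9) = -0.8661; θ_2 = -150.0030° (elbow-down)
β = atan2(-5.2940,-0.1700) = -91.8392°; ψ = atan2(-4.4996,-2.7945) = -121.8423°
θ_1 = β − ψ = 30.0031°
θ_3 = φ − θ_1 − θ_2 = 29.9999° (wrapped to (-180°,180°])

30.003 -150.003 30.000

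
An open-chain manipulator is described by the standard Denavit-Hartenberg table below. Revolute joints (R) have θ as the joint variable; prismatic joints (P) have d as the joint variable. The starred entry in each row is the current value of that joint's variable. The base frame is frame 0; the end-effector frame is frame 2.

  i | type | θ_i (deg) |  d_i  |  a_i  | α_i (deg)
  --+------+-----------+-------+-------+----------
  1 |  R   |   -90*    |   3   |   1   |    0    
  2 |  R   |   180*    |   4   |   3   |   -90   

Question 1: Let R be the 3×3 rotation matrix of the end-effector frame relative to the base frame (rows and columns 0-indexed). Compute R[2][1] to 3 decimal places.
-1.000

End-effector y-axis (col 1 of R) = (-0.0000,0.0000,-1.0000)
R[2][1] = -1.0000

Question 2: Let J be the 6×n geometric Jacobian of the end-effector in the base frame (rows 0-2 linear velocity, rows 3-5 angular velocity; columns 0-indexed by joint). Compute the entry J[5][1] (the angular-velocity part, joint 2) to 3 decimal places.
axis z_1 = (0.0000,0.0000,1.0000); lever o_n−o_1 = (0.0000,3.0000,4.0000)
cross product → J_v[:, 1] = (-3.0000,0.0000,0.0000)
J_ω[:, 1] = z_1
entry J[5][1] = 1.0000

1.000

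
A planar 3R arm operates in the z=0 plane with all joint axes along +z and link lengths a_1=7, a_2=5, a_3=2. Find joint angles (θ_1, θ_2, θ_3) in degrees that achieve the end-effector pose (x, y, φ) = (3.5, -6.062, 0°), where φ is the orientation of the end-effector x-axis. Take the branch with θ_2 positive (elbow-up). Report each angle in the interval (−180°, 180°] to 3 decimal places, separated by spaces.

-120.000 120.002 -0.002

wrist centre = target − a_3·(cos φ, sin φ) = (1.5000, -6.0620)
cos θ_2 = (38.9978−7²−5²)/(2·7·5) = -0.5000; θ_2 = 120.0020° (elbow-up)
β = atan2(-6.0620,1.5000) = -76.1017°; ψ = atan2(4.3300,4.4998) = 43.8983°
θ_1 = β − ψ = -120.0000°
θ_3 = φ − θ_1 − θ_2 = -0.0020° (wrapped to (-180°,180°])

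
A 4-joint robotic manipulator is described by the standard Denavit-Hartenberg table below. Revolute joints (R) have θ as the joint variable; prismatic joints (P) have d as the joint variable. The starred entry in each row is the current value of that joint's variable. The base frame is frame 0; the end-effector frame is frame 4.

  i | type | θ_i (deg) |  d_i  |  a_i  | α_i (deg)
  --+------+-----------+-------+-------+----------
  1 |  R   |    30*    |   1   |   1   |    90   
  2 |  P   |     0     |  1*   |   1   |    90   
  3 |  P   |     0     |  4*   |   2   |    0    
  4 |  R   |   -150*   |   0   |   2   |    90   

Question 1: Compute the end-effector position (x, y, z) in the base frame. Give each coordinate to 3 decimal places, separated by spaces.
1.964 1.134 -3.000

after link 1: o_1 = (0.8660, 0.5000, 1.0000)
after link 2: o_2 = (2.2321, 0.1340, 1.0000)
after link 3: o_3 = (3.9641, 1.1340, -3.0000)
after link 4: o_4 = (1.9641, 1.1340, -3.0000)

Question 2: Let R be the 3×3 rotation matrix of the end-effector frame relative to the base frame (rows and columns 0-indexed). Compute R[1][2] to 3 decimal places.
End-effector z-axis (col 2 of R) = (0.0000,-1.0000,0.0000)
R[1][2] = -1.0000

-1.000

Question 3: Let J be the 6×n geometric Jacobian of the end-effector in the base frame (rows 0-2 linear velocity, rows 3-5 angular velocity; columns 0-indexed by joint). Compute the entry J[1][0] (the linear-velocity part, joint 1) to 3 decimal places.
axis z_0 = ẑ; lever o_n−o_0 = (1.9641,1.1340,-3.0000)
cross product → J_v[:, 0] = (-1.1340,1.9641,0.0000)
J_ω[:, 0] = z_0
entry J[1][0] = 1.9641

1.964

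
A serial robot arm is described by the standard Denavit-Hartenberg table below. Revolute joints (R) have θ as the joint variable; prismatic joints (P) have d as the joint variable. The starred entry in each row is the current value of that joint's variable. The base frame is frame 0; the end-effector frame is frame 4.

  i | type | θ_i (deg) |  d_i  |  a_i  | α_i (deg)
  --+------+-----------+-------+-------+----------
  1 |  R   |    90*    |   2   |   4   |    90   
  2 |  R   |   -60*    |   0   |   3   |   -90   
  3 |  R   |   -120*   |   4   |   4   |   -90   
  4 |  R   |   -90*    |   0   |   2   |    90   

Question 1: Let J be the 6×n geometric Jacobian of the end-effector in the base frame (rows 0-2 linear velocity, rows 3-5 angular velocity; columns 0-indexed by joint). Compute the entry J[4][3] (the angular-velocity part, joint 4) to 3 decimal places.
axis z_3 = (0.5000,0.4330,-0.7500); lever o_n−o_3 = (0.0000,1.7321,1.0000)
cross product → J_v[:, 3] = (1.7321,-0.5000,0.8660)
J_ω[:, 3] = z_3
entry J[4][3] = 0.4330

0.433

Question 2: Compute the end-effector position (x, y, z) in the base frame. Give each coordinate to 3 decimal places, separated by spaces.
3.464 9.696 4.134

after link 1: o_1 = (0.0000, 4.0000, 2.0000)
after link 2: o_2 = (0.0000, 5.5000, -0.5981)
after link 3: o_3 = (3.4641, 7.9641, 3.1340)
after link 4: o_4 = (3.4641, 9.6962, 4.1340)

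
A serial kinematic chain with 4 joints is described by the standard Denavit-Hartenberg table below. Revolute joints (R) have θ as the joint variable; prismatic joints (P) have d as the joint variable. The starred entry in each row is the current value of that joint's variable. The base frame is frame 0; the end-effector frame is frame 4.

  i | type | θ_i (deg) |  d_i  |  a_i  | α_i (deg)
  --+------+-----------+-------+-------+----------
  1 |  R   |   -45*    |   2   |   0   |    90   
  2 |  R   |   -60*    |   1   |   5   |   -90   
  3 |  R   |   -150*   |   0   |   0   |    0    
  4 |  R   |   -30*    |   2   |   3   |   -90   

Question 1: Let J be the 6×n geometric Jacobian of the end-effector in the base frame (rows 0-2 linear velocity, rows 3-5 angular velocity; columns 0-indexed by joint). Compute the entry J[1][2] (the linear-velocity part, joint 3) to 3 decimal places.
axis z_2 = (0.6124,-0.6124,0.5000); lever o_n−o_2 = (0.1641,-0.1641,3.5981)
cross product → J_v[:, 2] = (-2.1213,-2.1213,0.0000)
J_ω[:, 2] = z_2
entry J[1][2] = -2.1213

-2.121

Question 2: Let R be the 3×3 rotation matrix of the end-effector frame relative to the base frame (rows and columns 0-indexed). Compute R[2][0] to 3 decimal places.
0.866

End-effector x-axis (col 0 of R) = (-0.3536,0.3536,0.8660)
R[2][0] = 0.8660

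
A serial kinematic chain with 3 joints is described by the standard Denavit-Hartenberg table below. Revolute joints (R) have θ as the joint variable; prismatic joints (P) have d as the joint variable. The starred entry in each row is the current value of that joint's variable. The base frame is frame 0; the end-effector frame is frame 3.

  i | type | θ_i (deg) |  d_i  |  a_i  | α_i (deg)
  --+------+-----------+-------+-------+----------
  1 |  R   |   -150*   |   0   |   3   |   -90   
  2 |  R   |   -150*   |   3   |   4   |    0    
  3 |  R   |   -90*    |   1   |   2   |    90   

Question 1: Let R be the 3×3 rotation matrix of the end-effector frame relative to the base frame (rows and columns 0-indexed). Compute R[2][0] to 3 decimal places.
-0.866

End-effector x-axis (col 0 of R) = (0.4330,0.2500,-0.8660)
R[2][0] = -0.8660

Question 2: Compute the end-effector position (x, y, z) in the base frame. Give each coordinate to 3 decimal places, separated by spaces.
after link 1: o_1 = (-2.5981, -1.5000, 0.0000)
after link 2: o_2 = (1.9019, -2.3660, 2.0000)
after link 3: o_3 = (3.2679, -2.7321, 0.2679)

3.268 -2.732 0.268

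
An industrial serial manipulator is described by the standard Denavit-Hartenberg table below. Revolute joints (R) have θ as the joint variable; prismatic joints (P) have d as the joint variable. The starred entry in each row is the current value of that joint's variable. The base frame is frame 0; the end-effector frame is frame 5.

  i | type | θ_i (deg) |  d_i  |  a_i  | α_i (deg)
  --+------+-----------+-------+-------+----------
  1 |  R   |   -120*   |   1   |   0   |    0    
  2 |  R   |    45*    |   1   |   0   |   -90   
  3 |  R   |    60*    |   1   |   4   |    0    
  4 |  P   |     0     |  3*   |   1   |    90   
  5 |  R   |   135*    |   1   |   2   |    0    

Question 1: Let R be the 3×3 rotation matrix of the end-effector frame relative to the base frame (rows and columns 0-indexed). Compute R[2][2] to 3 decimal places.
End-effector z-axis (col 2 of R) = (0.2241,-0.8365,0.5000)
R[2][2] = 0.5000

0.500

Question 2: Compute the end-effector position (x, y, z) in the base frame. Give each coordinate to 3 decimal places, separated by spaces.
5.918 -1.167 -0.605

after link 1: o_1 = (0.0000, 0.0000, 1.0000)
after link 2: o_2 = (0.0000, 0.0000, 2.0000)
after link 3: o_3 = (1.4836, -1.6730, -1.4641)
after link 4: o_4 = (4.5108, -1.3795, -2.3301)
after link 5: o_5 = (5.9179, -1.1670, -0.6054)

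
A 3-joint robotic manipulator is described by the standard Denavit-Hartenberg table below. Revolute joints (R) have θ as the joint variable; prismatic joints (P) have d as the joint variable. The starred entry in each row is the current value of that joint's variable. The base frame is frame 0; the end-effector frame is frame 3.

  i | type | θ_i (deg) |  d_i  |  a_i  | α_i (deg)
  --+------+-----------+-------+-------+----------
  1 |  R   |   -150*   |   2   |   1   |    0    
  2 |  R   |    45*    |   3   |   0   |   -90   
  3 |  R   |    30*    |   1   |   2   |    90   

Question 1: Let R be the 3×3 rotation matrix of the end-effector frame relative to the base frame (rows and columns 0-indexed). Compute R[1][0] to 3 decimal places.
End-effector x-axis (col 0 of R) = (-0.2241,-0.8365,-0.5000)
R[1][0] = -0.8365

-0.837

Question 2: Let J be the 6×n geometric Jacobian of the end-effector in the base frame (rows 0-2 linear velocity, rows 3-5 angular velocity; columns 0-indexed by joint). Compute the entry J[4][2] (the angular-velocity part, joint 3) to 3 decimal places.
axis z_2 = (0.9659,-0.2588,0.0000); lever o_n−o_2 = (0.5176,-1.9319,-1.0000)
cross product → J_v[:, 2] = (0.2588,0.9659,-1.7321)
J_ω[:, 2] = z_2
entry J[4][2] = -0.2588

-0.259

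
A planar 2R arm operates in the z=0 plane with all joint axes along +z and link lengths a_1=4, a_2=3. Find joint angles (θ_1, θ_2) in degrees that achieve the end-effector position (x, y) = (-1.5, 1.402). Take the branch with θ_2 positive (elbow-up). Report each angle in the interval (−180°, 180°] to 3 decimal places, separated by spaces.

cos θ_2 = (4.2156−4²−3²)/(2·4·3) = -0.8660; θ_2 = 149.9990° (elbow-up)
β = atan2(1.4020,-1.5000) = 136.9341°; ψ = atan2(1.5000,1.4020) = 46.9360°
θ_1 = β − ψ = 89.9981°

89.998 149.999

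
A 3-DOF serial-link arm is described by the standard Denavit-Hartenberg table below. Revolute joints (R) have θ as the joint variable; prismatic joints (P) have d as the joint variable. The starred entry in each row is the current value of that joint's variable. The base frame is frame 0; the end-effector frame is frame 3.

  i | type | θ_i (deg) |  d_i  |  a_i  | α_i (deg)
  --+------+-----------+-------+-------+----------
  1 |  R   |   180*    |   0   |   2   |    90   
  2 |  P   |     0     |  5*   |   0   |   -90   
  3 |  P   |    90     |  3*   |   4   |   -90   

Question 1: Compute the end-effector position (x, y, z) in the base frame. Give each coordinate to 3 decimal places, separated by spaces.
after link 1: o_1 = (-2.0000, 0.0000, 0.0000)
after link 2: o_2 = (-2.0000, 5.0000, 0.0000)
after link 3: o_3 = (-2.0000, 1.0000, 3.0000)

-2.000 1.000 3.000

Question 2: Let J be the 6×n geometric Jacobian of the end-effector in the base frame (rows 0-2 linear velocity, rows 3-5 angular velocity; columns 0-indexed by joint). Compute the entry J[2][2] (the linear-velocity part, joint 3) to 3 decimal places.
prismatic axis z_2 = (0.0000,0.0000,1.0000)
J_v[:, 2] = z_2; J_ω[:, 2] = (0,0,0)
entry J[2][2] = 1.0000

1.000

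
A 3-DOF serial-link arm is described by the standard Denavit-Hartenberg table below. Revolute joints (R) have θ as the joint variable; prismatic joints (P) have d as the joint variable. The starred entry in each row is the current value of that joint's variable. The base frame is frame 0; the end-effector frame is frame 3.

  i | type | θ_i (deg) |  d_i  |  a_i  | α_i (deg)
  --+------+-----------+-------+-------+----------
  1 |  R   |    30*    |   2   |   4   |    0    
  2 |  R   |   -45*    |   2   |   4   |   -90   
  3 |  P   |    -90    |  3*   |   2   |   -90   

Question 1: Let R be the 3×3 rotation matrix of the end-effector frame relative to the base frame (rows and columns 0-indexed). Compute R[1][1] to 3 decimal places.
-0.966

End-effector y-axis (col 1 of R) = (-0.2588,-0.9659,-0.0000)
R[1][1] = -0.9659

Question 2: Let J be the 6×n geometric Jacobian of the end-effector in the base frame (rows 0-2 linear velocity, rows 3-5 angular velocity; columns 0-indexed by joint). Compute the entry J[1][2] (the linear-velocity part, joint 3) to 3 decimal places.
0.966

prismatic axis z_2 = (0.2588,0.9659,0.0000)
J_v[:, 2] = z_2; J_ω[:, 2] = (0,0,0)
entry J[1][2] = 0.9659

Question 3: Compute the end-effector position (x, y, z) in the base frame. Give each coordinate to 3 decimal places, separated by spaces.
after link 1: o_1 = (3.4641, 2.0000, 2.0000)
after link 2: o_2 = (7.3278, 0.9647, 4.0000)
after link 3: o_3 = (8.1043, 3.8625, 6.0000)

8.104 3.863 6.000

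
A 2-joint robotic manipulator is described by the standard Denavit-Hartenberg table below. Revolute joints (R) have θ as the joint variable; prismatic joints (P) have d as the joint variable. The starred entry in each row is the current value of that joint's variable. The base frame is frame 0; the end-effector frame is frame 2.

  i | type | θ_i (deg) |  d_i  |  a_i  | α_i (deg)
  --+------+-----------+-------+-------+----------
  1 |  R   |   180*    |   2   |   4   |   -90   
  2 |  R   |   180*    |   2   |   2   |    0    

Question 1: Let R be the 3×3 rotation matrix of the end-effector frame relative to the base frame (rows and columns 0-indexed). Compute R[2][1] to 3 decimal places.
1.000

End-effector y-axis (col 1 of R) = (0.0000,0.0000,1.0000)
R[2][1] = 1.0000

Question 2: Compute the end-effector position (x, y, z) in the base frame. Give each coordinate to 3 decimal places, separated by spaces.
-2.000 -2.000 2.000

after link 1: o_1 = (-4.0000, 0.0000, 2.0000)
after link 2: o_2 = (-2.0000, -2.0000, 2.0000)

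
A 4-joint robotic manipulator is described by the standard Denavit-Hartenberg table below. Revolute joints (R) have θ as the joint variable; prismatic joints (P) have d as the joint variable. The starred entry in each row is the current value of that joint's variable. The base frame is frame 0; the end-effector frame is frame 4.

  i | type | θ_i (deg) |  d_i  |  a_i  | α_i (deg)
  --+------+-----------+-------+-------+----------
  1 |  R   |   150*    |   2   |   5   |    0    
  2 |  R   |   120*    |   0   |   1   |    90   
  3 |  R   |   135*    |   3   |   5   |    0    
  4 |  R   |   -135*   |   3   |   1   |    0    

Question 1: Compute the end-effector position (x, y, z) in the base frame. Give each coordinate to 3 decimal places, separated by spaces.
after link 1: o_1 = (-4.3301, 2.5000, 2.0000)
after link 2: o_2 = (-4.3301, 1.5000, 2.0000)
after link 3: o_3 = (-7.3301, 5.0355, 5.5355)
after link 4: o_4 = (-10.3301, 4.0355, 5.5355)

-10.330 4.036 5.536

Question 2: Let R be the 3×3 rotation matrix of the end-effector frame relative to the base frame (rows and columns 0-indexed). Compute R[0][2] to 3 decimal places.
End-effector z-axis (col 2 of R) = (-1.0000,0.0000,0.0000)
R[0][2] = -1.0000

-1.000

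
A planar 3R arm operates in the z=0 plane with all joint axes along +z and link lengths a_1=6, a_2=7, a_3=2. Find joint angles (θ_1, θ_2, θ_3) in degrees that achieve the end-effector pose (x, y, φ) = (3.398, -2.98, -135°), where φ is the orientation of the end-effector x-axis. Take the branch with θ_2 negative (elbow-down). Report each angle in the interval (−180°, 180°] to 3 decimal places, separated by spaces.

wrist centre = target − a_3·(cos φ, sin φ) = (4.8122, -1.5658)
cos θ_2 = (25.6091−6²−7²)/(2·6·7) = -0.7070; θ_2 = -134.9942° (elbow-down)
β = atan2(-1.5658,4.8122) = -18.0237°; ψ = atan2(-4.9503,1.0508) = -78.0161°
θ_1 = β − ψ = 59.9923°
θ_3 = φ − θ_1 − θ_2 = -59.9982° (wrapped to (-180°,180°])

59.992 -134.994 -59.998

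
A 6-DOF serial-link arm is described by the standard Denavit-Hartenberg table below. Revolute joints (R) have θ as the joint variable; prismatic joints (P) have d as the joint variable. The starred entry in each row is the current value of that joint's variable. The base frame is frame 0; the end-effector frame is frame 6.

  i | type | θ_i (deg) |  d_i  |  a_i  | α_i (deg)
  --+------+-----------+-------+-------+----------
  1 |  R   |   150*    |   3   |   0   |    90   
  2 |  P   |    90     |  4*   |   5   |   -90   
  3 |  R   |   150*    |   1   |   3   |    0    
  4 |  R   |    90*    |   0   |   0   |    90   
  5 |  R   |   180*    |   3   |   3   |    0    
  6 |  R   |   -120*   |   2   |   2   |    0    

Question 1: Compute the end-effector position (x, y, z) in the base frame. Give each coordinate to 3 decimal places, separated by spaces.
1.500 -2.866 2.072

after link 1: o_1 = (0.0000, 0.0000, 3.0000)
after link 2: o_2 = (2.0000, 3.4641, 8.0000)
after link 3: o_3 = (2.1160, 1.6651, 5.4019)
after link 4: o_4 = (2.1160, 1.6651, 5.4019)
after link 5: o_5 = (0.0670, -1.8840, 4.3038)
after link 6: o_6 = (1.5000, -2.8660, 2.0718)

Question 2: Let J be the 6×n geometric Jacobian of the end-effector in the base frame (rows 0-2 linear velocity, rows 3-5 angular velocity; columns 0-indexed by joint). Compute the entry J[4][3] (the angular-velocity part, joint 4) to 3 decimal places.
axis z_3 = (0.8660,-0.5000,0.0000); lever o_n−o_3 = (-0.6160,-4.5311,-3.3301)
cross product → J_v[:, 3] = (1.6651,2.8840,-4.2321)
J_ω[:, 3] = z_3
entry J[4][3] = -0.5000

-0.500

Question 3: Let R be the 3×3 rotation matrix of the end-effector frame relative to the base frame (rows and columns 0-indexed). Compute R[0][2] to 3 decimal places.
-0.250

End-effector z-axis (col 2 of R) = (-0.2500,-0.4330,-0.8660)
R[0][2] = -0.2500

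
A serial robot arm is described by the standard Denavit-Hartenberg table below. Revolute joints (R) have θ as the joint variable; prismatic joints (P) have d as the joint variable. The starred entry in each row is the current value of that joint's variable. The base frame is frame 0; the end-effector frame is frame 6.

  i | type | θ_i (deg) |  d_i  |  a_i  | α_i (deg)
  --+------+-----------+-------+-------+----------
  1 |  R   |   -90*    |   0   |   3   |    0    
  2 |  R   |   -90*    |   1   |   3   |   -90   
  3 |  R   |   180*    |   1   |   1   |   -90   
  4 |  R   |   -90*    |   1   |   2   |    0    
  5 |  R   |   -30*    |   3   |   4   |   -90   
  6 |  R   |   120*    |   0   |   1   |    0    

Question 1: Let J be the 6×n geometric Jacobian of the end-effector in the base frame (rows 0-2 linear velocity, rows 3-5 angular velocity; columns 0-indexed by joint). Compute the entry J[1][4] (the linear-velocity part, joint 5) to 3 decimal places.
axis z_4 = (0.0000,0.0000,1.0000); lever o_n−o_4 = (-1.7500,-3.0311,2.1340)
cross product → J_v[:, 4] = (3.0311,-1.7500,-0.0000)
J_ω[:, 4] = z_4
entry J[1][4] = -1.7500

-1.750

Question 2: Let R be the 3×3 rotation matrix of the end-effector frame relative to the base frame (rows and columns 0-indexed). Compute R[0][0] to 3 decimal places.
0.250

End-effector x-axis (col 0 of R) = (0.2500,0.4330,-0.8660)
R[0][0] = 0.2500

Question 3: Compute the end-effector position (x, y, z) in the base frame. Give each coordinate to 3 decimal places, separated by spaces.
-3.750 -9.031 4.134

after link 1: o_1 = (0.0000, -3.0000, 0.0000)
after link 2: o_2 = (-3.0000, -3.0000, 1.0000)
after link 3: o_3 = (-2.0000, -4.0000, 1.0000)
after link 4: o_4 = (-2.0000, -6.0000, 2.0000)
after link 5: o_5 = (-4.0000, -9.4641, 5.0000)
after link 6: o_6 = (-3.7500, -9.0311, 4.1340)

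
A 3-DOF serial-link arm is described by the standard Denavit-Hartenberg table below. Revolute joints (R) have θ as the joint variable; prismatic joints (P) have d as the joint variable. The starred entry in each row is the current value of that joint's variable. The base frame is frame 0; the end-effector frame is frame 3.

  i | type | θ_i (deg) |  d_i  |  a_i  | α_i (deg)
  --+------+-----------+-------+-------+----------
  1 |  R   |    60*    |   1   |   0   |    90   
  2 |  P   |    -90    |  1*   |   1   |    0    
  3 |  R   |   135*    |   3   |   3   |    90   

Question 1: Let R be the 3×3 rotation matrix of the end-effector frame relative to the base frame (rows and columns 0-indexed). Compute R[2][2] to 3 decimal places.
-0.707

End-effector z-axis (col 2 of R) = (0.3536,0.6124,-0.7071)
R[2][2] = -0.7071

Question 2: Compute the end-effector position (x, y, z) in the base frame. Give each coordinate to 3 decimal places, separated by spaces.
4.525 -0.163 2.121

after link 1: o_1 = (0.0000, 0.0000, 1.0000)
after link 2: o_2 = (0.8660, -0.5000, 0.0000)
after link 3: o_3 = (4.5248, -0.1629, 2.1213)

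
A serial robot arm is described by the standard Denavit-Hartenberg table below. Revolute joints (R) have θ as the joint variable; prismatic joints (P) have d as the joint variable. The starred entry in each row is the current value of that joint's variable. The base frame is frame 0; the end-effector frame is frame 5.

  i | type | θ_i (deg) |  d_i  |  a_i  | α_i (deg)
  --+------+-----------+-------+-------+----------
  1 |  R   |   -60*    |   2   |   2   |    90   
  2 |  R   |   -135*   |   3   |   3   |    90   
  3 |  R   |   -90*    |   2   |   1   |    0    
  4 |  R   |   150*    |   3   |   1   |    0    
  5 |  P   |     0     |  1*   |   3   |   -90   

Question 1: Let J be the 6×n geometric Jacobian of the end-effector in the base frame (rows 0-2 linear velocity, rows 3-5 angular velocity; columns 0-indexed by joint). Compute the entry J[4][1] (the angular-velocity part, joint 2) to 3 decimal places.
-0.500

axis z_1 = (-0.8660,-0.5000,0.0000); lever o_n−o_1 = (-8.6211,4.0040,0.7071)
cross product → J_v[:, 1] = (-0.3536,0.6124,-7.7782)
J_ω[:, 1] = z_1
entry J[4][1] = -0.5000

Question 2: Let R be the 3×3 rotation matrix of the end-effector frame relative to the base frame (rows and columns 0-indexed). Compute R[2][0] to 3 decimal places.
End-effector x-axis (col 0 of R) = (-0.9268,-0.1268,-0.3536)
R[2][0] = -0.3536

-0.354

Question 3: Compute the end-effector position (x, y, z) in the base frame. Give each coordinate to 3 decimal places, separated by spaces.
-7.621 2.272 2.707

after link 1: o_1 = (1.0000, -1.7321, 2.0000)
after link 2: o_2 = (-2.6587, -1.3949, -0.1213)
after link 3: o_3 = (-2.4998, 0.3298, 1.2929)
after link 4: o_4 = (-4.4873, 2.0401, 3.0607)
after link 5: o_5 = (-7.6211, 2.2720, 2.7071)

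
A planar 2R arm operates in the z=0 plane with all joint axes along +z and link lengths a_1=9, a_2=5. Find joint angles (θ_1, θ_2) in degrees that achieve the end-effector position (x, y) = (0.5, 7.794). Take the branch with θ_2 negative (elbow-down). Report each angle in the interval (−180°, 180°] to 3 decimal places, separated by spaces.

120.000 -120.003

cos θ_2 = (60.9964−9²−5²)/(2·9·5) = -0.5000; θ_2 = -120.0026° (elbow-down)
β = atan2(7.7940,0.5000) = 86.3294°; ψ = atan2(-4.3300,6.4998) = -33.6706°
θ_1 = β − ψ = 120.0000°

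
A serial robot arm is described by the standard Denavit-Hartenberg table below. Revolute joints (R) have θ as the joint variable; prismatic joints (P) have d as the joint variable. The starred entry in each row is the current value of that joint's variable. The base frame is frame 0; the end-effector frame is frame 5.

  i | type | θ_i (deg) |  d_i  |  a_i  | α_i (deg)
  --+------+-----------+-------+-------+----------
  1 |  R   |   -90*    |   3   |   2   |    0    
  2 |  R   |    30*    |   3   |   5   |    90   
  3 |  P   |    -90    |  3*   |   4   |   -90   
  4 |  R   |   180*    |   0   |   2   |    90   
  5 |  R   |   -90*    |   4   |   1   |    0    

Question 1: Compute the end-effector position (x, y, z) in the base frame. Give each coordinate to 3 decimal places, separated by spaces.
2.866 -4.964 4.000

after link 1: o_1 = (0.0000, -2.0000, 3.0000)
after link 2: o_2 = (2.5000, -6.3301, 6.0000)
after link 3: o_3 = (-0.0981, -7.8301, 2.0000)
after link 4: o_4 = (-0.0981, -7.8301, 4.0000)
after link 5: o_5 = (2.8660, -4.9641, 4.0000)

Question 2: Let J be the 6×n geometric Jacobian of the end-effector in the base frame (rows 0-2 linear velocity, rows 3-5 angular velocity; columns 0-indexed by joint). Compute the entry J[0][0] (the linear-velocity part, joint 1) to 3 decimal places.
4.964

axis z_0 = ẑ; lever o_n−o_0 = (2.8660,-4.9641,4.0000)
cross product → J_v[:, 0] = (4.9641,2.8660,-0.0000)
J_ω[:, 0] = z_0
entry J[0][0] = 4.9641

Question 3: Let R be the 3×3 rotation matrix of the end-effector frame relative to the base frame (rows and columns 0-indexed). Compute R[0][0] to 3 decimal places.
-0.500

End-effector x-axis (col 0 of R) = (-0.5000,0.8660,-0.0000)
R[0][0] = -0.5000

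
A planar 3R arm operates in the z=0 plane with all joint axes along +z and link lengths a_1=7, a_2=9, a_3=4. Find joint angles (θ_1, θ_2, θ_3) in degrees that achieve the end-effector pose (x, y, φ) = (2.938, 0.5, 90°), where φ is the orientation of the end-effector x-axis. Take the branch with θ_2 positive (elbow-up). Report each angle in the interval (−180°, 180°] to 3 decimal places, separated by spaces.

wrist centre = target − a_3·(cos φ, sin φ) = (2.9380, -3.5000)
cos θ_2 = (20.8818−7²−9²)/(2·7·9) = -0.8660; θ_2 = 149.9990° (elbow-up)
β = atan2(-3.5000,2.9380) = -49.9889°; ψ = atan2(4.5001,-0.7942) = 100.0081°
θ_1 = β − ψ = -149.9971°
θ_3 = φ − θ_1 − θ_2 = 89.9980° (wrapped to (-180°,180°])

-149.997 149.999 89.998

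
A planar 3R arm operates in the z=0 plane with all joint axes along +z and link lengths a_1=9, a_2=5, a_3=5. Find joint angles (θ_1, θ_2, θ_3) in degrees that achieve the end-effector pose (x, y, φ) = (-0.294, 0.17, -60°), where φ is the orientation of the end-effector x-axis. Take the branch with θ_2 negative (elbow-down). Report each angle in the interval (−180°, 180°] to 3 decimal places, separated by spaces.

wrist centre = target − a_3·(cos φ, sin φ) = (-2.7940, 4.5001)
cos θ_2 = (28.0576−9²−5²)/(2·9·5) = -0.8660; θ_2 = -150.0002° (elbow-down)
β = atan2(4.5001,-2.7940) = 121.8350°; ψ = atan2(-2.5000,4.6699) = -28.1621°
θ_1 = β − ψ = 149.9971°
θ_3 = φ − θ_1 − θ_2 = -59.9969° (wrapped to (-180°,180°])

149.997 -150.000 -59.997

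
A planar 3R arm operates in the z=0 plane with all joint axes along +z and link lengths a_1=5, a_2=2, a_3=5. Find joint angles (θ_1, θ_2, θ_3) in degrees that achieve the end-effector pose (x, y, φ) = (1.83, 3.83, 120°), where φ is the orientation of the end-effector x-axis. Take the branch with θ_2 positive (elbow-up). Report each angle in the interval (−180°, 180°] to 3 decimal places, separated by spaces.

-30.002 120.003 29.998

wrist centre = target − a_3·(cos φ, sin φ) = (4.3300, -0.5001)
cos θ_2 = (18.9990−5²−2²)/(2·5·2) = -0.5000; θ_2 = 120.0032° (elbow-up)
β = atan2(-0.5001,4.3300) = -6.5886°; ψ = atan2(1.7320,3.9999) = 23.4131°
θ_1 = β − ψ = -30.0017°
θ_3 = φ − θ_1 − θ_2 = 29.9985° (wrapped to (-180°,180°])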